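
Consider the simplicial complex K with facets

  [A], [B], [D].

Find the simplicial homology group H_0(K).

H_0 ≅ Z^3.

Take the total order A < B < D on the vertex set. Then K (dimension 0) consists of the simplices:

  0-simplices (3): A, B, D

giving chain groups C_0 ≅ Z^3.

Now H_k = ker ∂_k / im ∂_{k+1}, so:

  H_0: rank C_0 − rank ∂_1 = 3 − 0 = 3, and there is no ∂_1, so H_0 ≅ Z^3.

(K is a triangulation of a set of 3 points.)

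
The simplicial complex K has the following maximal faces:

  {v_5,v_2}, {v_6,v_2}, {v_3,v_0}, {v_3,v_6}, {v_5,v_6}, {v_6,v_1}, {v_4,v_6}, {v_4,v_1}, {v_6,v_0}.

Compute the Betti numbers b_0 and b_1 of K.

b_0 = 1, b_1 = 3.

Fix the vertex order v_0 < v_1 < v_2 < v_3 < v_4 < v_5 < v_6 and write every simplex with vertices in increasing order. Then dim K = 1 and the simplices of K are:

  0-simplices (7): [v_0], [v_1], [v_2], [v_3], [v_4], [v_5], [v_6]
  1-simplices (9): [v_0,v_3], [v_0,v_6], [v_1,v_4], [v_1,v_6], [v_2,v_5], [v_2,v_6], [v_3,v_6], [v_4,v_6], [v_5,v_6]

so the chain groups are C_0 ≅ Z^7, C_1 ≅ Z^9.

∂_1: C_1 → C_0 sends each edge [p,q] (with p < q) to q − p.
The resulting 7×9 matrix has rank 6, and its Smith normal form has invariant factors (1,1,1,1,1,1).

Computing H_k = (kernel of ∂_k) / (image of ∂_{k+1}):

  H_0: rank C_0 − rank ∂_1 = 7 − 6 = 1, and the invariant factors of ∂_1 are all 1, so H_0 ≅ Z.
  H_1: rank ker ∂_1 − rank ∂_2 = (9 − 6) − 0 = 3, and there is no ∂_2, so H_1 ≅ Z^3.

Hence the Betti numbers are b_0 = 1, b_1 = 3.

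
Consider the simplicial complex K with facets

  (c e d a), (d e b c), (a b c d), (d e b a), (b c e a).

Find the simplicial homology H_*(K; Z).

H_0 ≅ Z,  H_1 = 0,  H_2 = 0,  H_3 ≅ Z.

K has 5 vertices, 10 edges, 10 triangles, 5 3-simplices.
rank ∂_0 = 0, rank ∂_1 = 4 ⇒ b_0 = 5 − 0 − 4 = 1; all invariant factors of ∂_1 are 1 so no torsion. So H_0 = Z.
rank ∂_1 = 4, rank ∂_2 = 6 ⇒ b_1 = 10 − 4 − 6 = 0; all invariant factors of ∂_2 are 1 so no torsion. So H_1 = 0.
rank ∂_2 = 6, rank ∂_3 = 4 ⇒ b_2 = 10 − 6 − 4 = 0; all invariant factors of ∂_3 are 1 so no torsion. So H_2 = 0.
rank ∂_3 = 4, rank ∂_4 = 0 ⇒ b_3 = 5 − 4 − 0 = 1. So H_3 = Z.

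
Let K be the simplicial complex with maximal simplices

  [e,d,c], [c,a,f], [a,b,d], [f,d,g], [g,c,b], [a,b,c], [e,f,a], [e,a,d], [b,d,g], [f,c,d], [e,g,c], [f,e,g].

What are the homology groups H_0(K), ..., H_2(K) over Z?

We work with the vertex ordering a < b < c < d < e < f < g. The simplices of K, each written with vertices in increasing order, are:

  0-simplices (7): a, b, c, d, e, f, g
  1-simplices (18): ab, ac, ad, ae, af, bc, bd, bg, cd, ce, cf, cg, de, df, dg, ef, eg, fg
  2-simplices (12): abc, abd, acf, ade, aef, bcg, bdg, cde, cdf, ceg, dfg, efg

Hence C_0 ≅ Z^7, C_1 ≅ Z^18, C_2 ≅ Z^12.

Boundary ∂_1: C_1 → C_0 maps an edge to its endpoints' difference, ∂[p,q] = q − p. For instance
  ∂ef = f − e.
The 7×18 boundary matrix has rank 6 and Smith normal form diag(1,1,1,1,1,1).

The boundary map ∂_2: C_2 → C_1 sends each 2-simplex [p,q,r] to [q,r] − [p,r] + [p,q]. For instance
  ∂bcg = cg − bg + bc,
  ∂efg = fg − eg + ef.
This gives a 18×12 integer matrix of rank 12; reducing to Smith normal form yields diagonal entries (1,1,1,1,1,1,1,1,1,1,1,2).

Now H_k = ker ∂_k / im ∂_{k+1}, so:

  H_0: rank C_0 − rank ∂_1 = 7 − 6 = 1, and the invariant factors of ∂_1 are all 1, so H_0 ≅ Z.
  H_1: rank ker ∂_1 − rank ∂_2 = (18 − 6) − 12 = 0, and ∂_2 has invariant factor 2 > 1, so H_1 ≅ Z/2.
  H_2: rank ker ∂_2 − rank ∂_3 = (12 − 12) − 0 = 0, and there is no ∂_3, so H_2 ≅ 0.

As a check, the Euler characteristic is 7 − 18 + 12 = 1, which agrees with 1 − 0 + 0 = 1.

H_0 ≅ Z,  H_1 ≅ Z/2,  H_2 = 0.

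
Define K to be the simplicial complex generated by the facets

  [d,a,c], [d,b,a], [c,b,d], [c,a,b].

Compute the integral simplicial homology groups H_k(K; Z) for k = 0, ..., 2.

H_0 ≅ Z,  H_1 = 0,  H_2 ≅ Z.

Fix the vertex order a < b < c < d and write every simplex with vertices in increasing order. Then dim K = 2 and the simplices of K are:

  0-simplices (4): a, b, c, d
  1-simplices (6): ab, ac, ad, bc, bd, cd
  2-simplices (4): abc, abd, acd, bcd

Hence C_0 ≅ Z^4, C_1 ≅ Z^6, C_2 ≅ Z^4.

Boundary ∂_1: C_1 → C_0 sends each edge [p,q] (with p < q) to q − p. For instance
  ∂cd = d − c.
The resulting 4×6 matrix has rank 3, and its Smith normal form has invariant factors (1,1,1).

∂_2: C_2 → C_1 acts by ∂[p,q,r] = [q,r] − [p,r] + [p,q]. For instance
  ∂bcd = cd − bd + bc,
  ∂acd = cd − ad + ac.
This gives a 6×4 integer matrix of rank 3; reducing to Smith normal form yields diagonal entries (1,1,1).

Computing H_k = (kernel of ∂_k) / (image of ∂_{k+1}):

  H_0: rank C_0 − rank ∂_1 = 4 − 3 = 1, and the invariant factors of ∂_1 are all 1, so H_0 = Z.
  H_1: rank ker ∂_1 − rank ∂_2 = (6 − 3) − 3 = 0, and the invariant factors of ∂_2 are all 1, so H_1 = 0.
  H_2: rank ker ∂_2 − rank ∂_3 = (4 − 3) − 0 = 1, and there is no ∂_3, so H_2 = Z.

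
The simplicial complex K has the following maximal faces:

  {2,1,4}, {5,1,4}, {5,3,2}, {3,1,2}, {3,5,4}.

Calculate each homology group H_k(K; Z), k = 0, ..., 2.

Take the total order 1 < 2 < 3 < 4 < 5 on the vertex set. Then K (dimension 2) consists of the simplices:

  0-simplices (5): [1], [2], [3], [4], [5]
  1-simplices (10): [1,2], [1,3], [1,4], [1,5], [2,3], [2,4], [2,5], [3,4], [3,5], [4,5]
  2-simplices (5): [1,2,3], [1,2,4], [1,4,5], [2,3,5], [3,4,5]

Hence C_0 ≅ Z^5, C_1 ≅ Z^10, C_2 ≅ Z^5.

Boundary ∂_1: C_1 → C_0 sends each edge [p,q] (with p < q) to q − p. For instance
  ∂[1,2] = [2] − [1].
As a 5×10 matrix over Z this has rank 4, with invariant factors (1,1,1,1).

The boundary map ∂_2: C_2 → C_1 acts by ∂[p,q,r] = [q,r] − [p,r] + [p,q]. For instance
  ∂[1,4,5] = [4,5] − [1,5] + [1,4],
  ∂[1,2,3] = [2,3] − [1,3] + [1,2].
This gives a 10×5 integer matrix of rank 5; reducing to Smith normal form yields diagonal entries (1,1,1,1,1).

Reading off H_k = ker ∂_k / im ∂_{k+1}:

  H_0: rank C_0 − rank ∂_1 = 5 − 4 = 1, and the invariant factors of ∂_1 are all 1, so H_0 = Z.
  H_1: rank ker ∂_1 − rank ∂_2 = (10 − 4) − 5 = 1, and the invariant factors of ∂_2 are all 1, so H_1 = Z.
  H_2: rank ker ∂_2 − rank ∂_3 = (5 − 5) − 0 = 0, and there is no ∂_3, so H_2 = 0.

As a check, the Euler characteristic is 5 − 10 + 5 = 0, which agrees with 1 − 1 + 0 = 0.

H_0 = Z,  H_1 = Z,  H_2 = 0.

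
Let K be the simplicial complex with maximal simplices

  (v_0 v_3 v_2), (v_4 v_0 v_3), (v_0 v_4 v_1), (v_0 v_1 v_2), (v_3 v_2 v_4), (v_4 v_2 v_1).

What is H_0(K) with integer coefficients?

H_0 = Z.

We work with the vertex ordering v_0 < v_1 < v_2 < v_3 < v_4. The simplices of K, each written with vertices in increasing order, are:

  0-simplices (5): [v_0], [v_1], [v_2], [v_3], [v_4]
  1-simplices (9): [v_0,v_1], [v_0,v_2], [v_0,v_3], [v_0,v_4], [v_1,v_2], [v_1,v_4], [v_2,v_3], [v_2,v_4], [v_3,v_4]
  2-simplices (6): [v_0,v_1,v_2], [v_0,v_1,v_4], [v_0,v_2,v_3], [v_0,v_3,v_4], [v_1,v_2,v_4], [v_2,v_3,v_4]

giving chain groups C_0 ≅ Z^5, C_1 ≅ Z^9, C_2 ≅ Z^6.

The boundary map ∂_1: C_1 → C_0 sends each edge [p,q] (with p < q) to q − p.
As a 5×9 matrix over Z this has rank 4, with invariant factors (1,1,1,1).

∂_2: C_2 → C_1 sends each 2-simplex [p,q,r] to [q,r] − [p,r] + [p,q]. For instance
  ∂[v_0,v_2,v_3] = [v_2,v_3] − [v_0,v_3] + [v_0,v_2],
  ∂[v_2,v_3,v_4] = [v_3,v_4] − [v_2,v_4] + [v_2,v_3].
This gives a 9×6 integer matrix of rank 5; reducing to Smith normal form yields diagonal entries (1,1,1,1,1).

Computing H_k = (kernel of ∂_k) / (image of ∂_{k+1}):

  H_0: rank C_0 − rank ∂_1 = 5 − 4 = 1, and the invariant factors of ∂_1 are all 1, so H_0 = Z.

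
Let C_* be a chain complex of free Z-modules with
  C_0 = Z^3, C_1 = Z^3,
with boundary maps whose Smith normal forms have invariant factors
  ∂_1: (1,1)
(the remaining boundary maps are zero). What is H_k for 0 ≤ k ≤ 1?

H_0 ≅ Z,  H_1 ≅ Z.

H_0: b_0 = 3 − 0 − 2 = 1; torsion from ∂_1 factors > 1: none. So H_0 ≅ Z.
H_1: b_1 = 3 − 2 − 0 = 1; torsion from ∂_2 factors > 1: none. So H_1 ≅ Z.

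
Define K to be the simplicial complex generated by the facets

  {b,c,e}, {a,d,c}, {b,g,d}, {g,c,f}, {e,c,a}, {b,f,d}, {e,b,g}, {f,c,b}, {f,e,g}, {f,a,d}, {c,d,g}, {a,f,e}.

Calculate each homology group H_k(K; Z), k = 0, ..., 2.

Fix the vertex order a < b < c < d < e < f < g and write every simplex with vertices in increasing order. Then dim K = 2 and the simplices of K are:

  0-simplices (7): a, b, c, d, e, f, g
  1-simplices (18): ac, ad, ae, af, bc, bd, be, bf, bg, cd, ce, cf, cg, df, dg, ef, eg, fg
  2-simplices (12): acd, ace, adf, aef, bce, bcf, bdf, bdg, beg, cdg, cfg, efg

Hence C_0 ≅ Z^7, C_1 ≅ Z^18, C_2 ≅ Z^12.

The boundary map ∂_1: C_1 → C_0 sends each edge [p,q] (with p < q) to q − p.
The 7×18 boundary matrix has rank 6 and Smith normal form diag(1,1,1,1,1,1).

∂_2: C_2 → C_1 sends each 2-simplex [p,q,r] to [q,r] − [p,r] + [p,q]. For instance
  ∂ace = ce − ae + ac,
  ∂bce = ce − be + bc.
The 18×12 boundary matrix has rank 12 and Smith normal form diag(1,1,1,1,1,1,1,1,1,1,1,2).

From H_k ≅ ker(∂_k) / im(∂_{k+1}) we obtain:

  H_0: rank C_0 − rank ∂_1 = 7 − 6 = 1, and the invariant factors of ∂_1 are all 1, so H_0 = Z.
  H_1: rank ker ∂_1 − rank ∂_2 = (18 − 6) − 12 = 0, and ∂_2 has invariant factor 2 > 1, so H_1 = Z/2.
  H_2: rank ker ∂_2 − rank ∂_3 = (12 − 12) − 0 = 0, and there is no ∂_3, so H_2 = 0.

As a check, the Euler characteristic is 7 − 18 + 12 = 1, which agrees with 1 − 0 + 0 = 1.

H_0 = Z,  H_1 = Z/2,  H_2 = 0.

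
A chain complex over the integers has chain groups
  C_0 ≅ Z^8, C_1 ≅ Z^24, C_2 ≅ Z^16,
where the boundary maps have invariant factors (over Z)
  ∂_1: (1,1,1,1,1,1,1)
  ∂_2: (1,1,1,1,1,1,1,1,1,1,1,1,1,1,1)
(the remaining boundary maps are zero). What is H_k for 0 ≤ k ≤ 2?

H_0: b_0 = 8 − 0 − 7 = 1; torsion from ∂_1 factors > 1: none. So H_0 ≅ Z.
H_1: b_1 = 24 − 7 − 15 = 2; torsion from ∂_2 factors > 1: none. So H_1 ≅ Z^2.
H_2: b_2 = 16 − 15 − 0 = 1; torsion from ∂_3 factors > 1: none. So H_2 ≅ Z.

H_0 ≅ Z,  H_1 ≅ Z^2,  H_2 ≅ Z.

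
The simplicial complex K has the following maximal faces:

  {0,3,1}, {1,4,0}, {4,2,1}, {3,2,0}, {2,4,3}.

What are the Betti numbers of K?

b_0 = 1, b_1 = 1, b_2 = 0.

We work with the vertex ordering 0 < 1 < 2 < 3 < 4. The simplices of K, each written with vertices in increasing order, are:

  0-simplices (5): [0], [1], [2], [3], [4]
  1-simplices (10): [0,1], [0,2], [0,3], [0,4], [1,2], [1,3], [1,4], [2,3], [2,4], [3,4]
  2-simplices (5): [0,1,3], [0,1,4], [0,2,3], [1,2,4], [2,3,4]

Hence C_0 ≅ Z^5, C_1 ≅ Z^10, C_2 ≅ Z^5.

The boundary map ∂_1: C_1 → C_0 sends each edge [p,q] (with p < q) to q − p.
This gives a 5×10 integer matrix of rank 4; reducing to Smith normal form yields diagonal entries (1,1,1,1).

Boundary ∂_2: C_2 → C_1 maps a triangle to the signed sum of its edges. For instance
  ∂[0,2,3] = [2,3] − [0,3] + [0,2],
  ∂[1,2,4] = [2,4] − [1,4] + [1,2].
The 10×5 boundary matrix has rank 5 and Smith normal form diag(1,1,1,1,1).

From H_k ≅ ker(∂_k) / im(∂_{k+1}) we obtain:

  H_0: rank C_0 − rank ∂_1 = 5 − 4 = 1, and the invariant factors of ∂_1 are all 1, so H_0 = Z.
  H_1: rank ker ∂_1 − rank ∂_2 = (10 − 4) − 5 = 1, and the invariant factors of ∂_2 are all 1, so H_1 = Z.
  H_2: rank ker ∂_2 − rank ∂_3 = (5 − 5) − 0 = 0, and there is no ∂_3, so H_2 = 0.

As a check, the Euler characteristic is 5 − 10 + 5 = 0, which agrees with 1 − 1 + 0 = 0.
(K is a triangulation of the Möbius band.)

Hence the Betti numbers are b_0 = 1, b_1 = 1, b_2 = 0.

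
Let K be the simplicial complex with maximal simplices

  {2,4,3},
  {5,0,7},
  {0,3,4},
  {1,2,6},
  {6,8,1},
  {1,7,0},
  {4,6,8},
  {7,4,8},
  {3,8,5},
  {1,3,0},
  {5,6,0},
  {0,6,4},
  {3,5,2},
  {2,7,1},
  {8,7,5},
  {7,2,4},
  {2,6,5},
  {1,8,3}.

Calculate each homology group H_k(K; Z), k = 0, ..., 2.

H_0 ≅ Z,  H_1 ≅ Z^2,  H_2 ≅ Z.

Take the total order 0 < 1 < 2 < 3 < 4 < 5 < 6 < 7 < 8 on the vertex set. Then K (dimension 2) consists of the simplices:

  0-simplices (9): [0], [1], [2], [3], [4], [5], [6], [7], [8]
  1-simplices (27): (27 of them)
  2-simplices (18): [0,1,3], [0,1,7], [0,3,4], [0,4,6], [0,5,6], [0,5,7], [1,2,6], [1,2,7], [1,3,8], [1,6,8], [2,3,4], [2,3,5], [2,4,7], [2,5,6], [3,5,8], [4,6,8], [4,7,8], [5,7,8]

giving chain groups C_0 ≅ Z^9, C_1 ≅ Z^27, C_2 ≅ Z^18.

∂_1: C_1 → C_0 is given by ∂[p,q] = [q] − [p]. For instance
  ∂[1,2] = [2] − [1].
The 9×27 boundary matrix has rank 8 and Smith normal form diag(1,1,1,1,1,1,1,1).

∂_2: C_2 → C_1 acts by ∂[p,q,r] = [q,r] − [p,r] + [p,q]. For instance
  ∂[2,3,4] = [3,4] − [2,4] + [2,3],
  ∂[3,5,8] = [5,8] − [3,8] + [3,5].
As a 27×18 matrix over Z this has rank 17, with invariant factors (1,1,1,1,1,1,1,1,1,1,1,1,1,1,1,1,1).

Reading off H_k = ker ∂_k / im ∂_{k+1}:

  H_0: rank C_0 − rank ∂_1 = 9 − 8 = 1, and the invariant factors of ∂_1 are all 1, so H_0 = Z.
  H_1: rank ker ∂_1 − rank ∂_2 = (27 − 8) − 17 = 2, and the invariant factors of ∂_2 are all 1, so H_1 = Z^2.
  H_2: rank ker ∂_2 − rank ∂_3 = (18 − 17) − 0 = 1, and there is no ∂_3, so H_2 = Z.

(K is a triangulation of the torus T^2.)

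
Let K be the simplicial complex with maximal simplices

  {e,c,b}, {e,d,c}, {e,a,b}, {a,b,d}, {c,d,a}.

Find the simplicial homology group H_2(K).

We work with the vertex ordering a < b < c < d < e. The simplices of K, each written with vertices in increasing order, are:

  0-simplices (5): a, b, c, d, e
  1-simplices (10): ab, ac, ad, ae, bc, bd, be, cd, ce, de
  2-simplices (5): abd, abe, acd, bce, cde

Hence C_0 ≅ Z^5, C_1 ≅ Z^10, C_2 ≅ Z^5.

∂_1: C_1 → C_0 is given by ∂[p,q] = [q] − [p].
As a 5×10 matrix over Z this has rank 4, with invariant factors (1,1,1,1).

The boundary map ∂_2: C_2 → C_1 acts by ∂[p,q,r] = [q,r] − [p,r] + [p,q]. For instance
  ∂bce = ce − be + bc,
  ∂abd = bd − ad + ab.
As a 10×5 matrix over Z this has rank 5, with invariant factors (1,1,1,1,1).

Reading off H_k = ker ∂_k / im ∂_{k+1}:

  H_2: rank ker ∂_2 − rank ∂_3 = (5 − 5) − 0 = 0, and there is no ∂_3, so H_2 = 0.

H_2 ≅ 0.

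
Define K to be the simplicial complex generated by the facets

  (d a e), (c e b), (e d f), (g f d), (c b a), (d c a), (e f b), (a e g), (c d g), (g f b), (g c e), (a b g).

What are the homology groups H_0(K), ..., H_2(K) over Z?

H_0 = Z,  H_1 = Z/2,  H_2 = 0.

We work with the vertex ordering a < b < c < d < e < f < g. The simplices of K, each written with vertices in increasing order, are:

  0-simplices (7): a, b, c, d, e, f, g
  1-simplices (18): ab, ac, ad, ae, ag, bc, be, bf, bg, cd, ce, cg, de, df, dg, ef, eg, fg
  2-simplices (12): abc, abg, acd, ade, aeg, bce, bef, bfg, cdg, ceg, def, dfg

giving chain groups C_0 ≅ Z^7, C_1 ≅ Z^18, C_2 ≅ Z^12.

The boundary map ∂_1: C_1 → C_0 maps an edge to its endpoints' difference, ∂[p,q] = q − p. For instance
  ∂bc = c − b.
This gives a 7×18 integer matrix of rank 6; reducing to Smith normal form yields diagonal entries (1,1,1,1,1,1).

Boundary ∂_2: C_2 → C_1 maps a triangle to the signed sum of its edges. For instance
  ∂abg = bg − ag + ab,
  ∂bef = ef − bf + be.
As a 18×12 matrix over Z this has rank 12, with invariant factors (1,1,1,1,1,1,1,1,1,1,1,2).

Computing H_k = (kernel of ∂_k) / (image of ∂_{k+1}):

  H_0: rank C_0 − rank ∂_1 = 7 − 6 = 1, and the invariant factors of ∂_1 are all 1, so H_0 ≅ Z.
  H_1: rank ker ∂_1 − rank ∂_2 = (18 − 6) − 12 = 0, and ∂_2 has invariant factor 2 > 1, so H_1 ≅ Z/2.
  H_2: rank ker ∂_2 − rank ∂_3 = (12 − 12) − 0 = 0, and there is no ∂_3, so H_2 ≅ 0.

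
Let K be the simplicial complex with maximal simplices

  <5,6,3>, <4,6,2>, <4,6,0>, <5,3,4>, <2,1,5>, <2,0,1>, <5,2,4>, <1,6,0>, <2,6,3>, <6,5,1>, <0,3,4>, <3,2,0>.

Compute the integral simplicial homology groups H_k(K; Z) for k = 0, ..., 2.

Fix the vertex order 0 < 1 < 2 < 3 < 4 < 5 < 6 and write every simplex with vertices in increasing order. Then dim K = 2 and the simplices of K are:

  0-simplices (7): [0], [1], [2], [3], [4], [5], [6]
  1-simplices (18): [0,1], [0,2], [0,3], [0,4], [0,6], [1,2], [1,5], [1,6], [2,3], [2,4], [2,5], [2,6], [3,4], [3,5], [3,6], [4,5], [4,6], [5,6]
  2-simplices (12): [0,1,2], [0,1,6], [0,2,3], [0,3,4], [0,4,6], [1,2,5], [1,5,6], [2,3,6], [2,4,5], [2,4,6], [3,4,5], [3,5,6]

so the chain groups are C_0 ≅ Z^7, C_1 ≅ Z^18, C_2 ≅ Z^12.

∂_1: C_1 → C_0 maps an edge to its endpoints' difference, ∂[p,q] = q − p. For instance
  ∂[5,6] = [6] − [5].
The resulting 7×18 matrix has rank 6, and its Smith normal form has invariant factors (1,1,1,1,1,1).

Boundary ∂_2: C_2 → C_1 maps a triangle to the signed sum of its edges. For instance
  ∂[0,1,6] = [1,6] − [0,6] + [0,1],
  ∂[1,2,5] = [2,5] − [1,5] + [1,2].
As a 18×12 matrix over Z this has rank 12, with invariant factors (1,1,1,1,1,1,1,1,1,1,1,2).

From H_k ≅ ker(∂_k) / im(∂_{k+1}) we obtain:

  H_0: rank C_0 − rank ∂_1 = 7 − 6 = 1, and the invariant factors of ∂_1 are all 1, so H_0 = Z.
  H_1: rank ker ∂_1 − rank ∂_2 = (18 − 6) − 12 = 0, and ∂_2 has invariant factor 2 > 1, so H_1 = Z/2.
  H_2: rank ker ∂_2 − rank ∂_3 = (12 − 12) − 0 = 0, and there is no ∂_3, so H_2 = 0.

As a check, the Euler characteristic is 7 − 18 + 12 = 1, which agrees with 1 − 0 + 0 = 1.

H_0 = Z,  H_1 = Z/2,  H_2 = 0.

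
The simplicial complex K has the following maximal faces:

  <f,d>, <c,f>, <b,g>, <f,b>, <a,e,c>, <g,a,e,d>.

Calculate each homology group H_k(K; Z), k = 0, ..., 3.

H_0 ≅ Z,  H_1 ≅ Z^2,  H_2 = 0,  H_3 = 0.

We work with the vertex ordering a < b < c < d < e < f < g. The simplices of K, each written with vertices in increasing order, are:

  0-simplices (7): a, b, c, d, e, f, g
  1-simplices (12): ac, ad, ae, ag, bf, bg, ce, cf, de, df, dg, eg
  2-simplices (5): ace, ade, adg, aeg, deg
  3-simplices (1): adeg

giving chain groups C_0 ≅ Z^7, C_1 ≅ Z^12, C_2 ≅ Z^5, C_3 ≅ Z^1.

The boundary map ∂_1: C_1 → C_0 is given by ∂[p,q] = [q] − [p]. For instance
  ∂ae = e − a.
As a 7×12 matrix over Z this has rank 6, with invariant factors (1,1,1,1,1,1).

∂_2: C_2 → C_1 acts by ∂[p,q,r] = [q,r] − [p,r] + [p,q]. For instance
  ∂adg = dg − ag + ad,
  ∂deg = eg − dg + de.
The 12×5 boundary matrix has rank 4 and Smith normal form diag(1,1,1,1).

∂_3: C_3 → C_2 sends each 3-simplex σ to the alternating sum Σ_i (−1)^i (σ with its i-th vertex removed). For instance
  ∂adeg = deg − aeg + adg − ade.
The 5×1 boundary matrix has rank 1 and Smith normal form diag(1).

Now H_k = ker ∂_k / im ∂_{k+1}, so:

  H_0: rank C_0 − rank ∂_1 = 7 − 6 = 1, and the invariant factors of ∂_1 are all 1, so H_0 ≅ Z.
  H_1: rank ker ∂_1 − rank ∂_2 = (12 − 6) − 4 = 2, and the invariant factors of ∂_2 are all 1, so H_1 ≅ Z^2.
  H_2: rank ker ∂_2 − rank ∂_3 = (5 − 4) − 1 = 0, and the invariant factors of ∂_3 are all 1, so H_2 ≅ 0.
  H_3: rank ker ∂_3 − rank ∂_4 = (1 − 1) − 0 = 0, and there is no ∂_4, so H_3 ≅ 0.

As a check, the Euler characteristic is 7 − 12 + 5 − 1 = -1, which agrees with 1 − 2 + 0 − 0 = -1.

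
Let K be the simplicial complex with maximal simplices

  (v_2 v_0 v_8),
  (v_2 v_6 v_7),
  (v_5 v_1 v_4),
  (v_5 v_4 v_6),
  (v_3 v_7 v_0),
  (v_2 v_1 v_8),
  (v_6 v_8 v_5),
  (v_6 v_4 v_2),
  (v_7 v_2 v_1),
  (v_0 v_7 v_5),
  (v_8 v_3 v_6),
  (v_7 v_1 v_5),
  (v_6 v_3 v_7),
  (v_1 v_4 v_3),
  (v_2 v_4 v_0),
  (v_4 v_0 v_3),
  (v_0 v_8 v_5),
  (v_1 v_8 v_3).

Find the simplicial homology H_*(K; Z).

H_0 ≅ Z,  H_1 ≅ Z^2,  H_2 ≅ Z.

Fix the vertex order v_0 < v_1 < v_2 < v_3 < v_4 < v_5 < v_6 < v_7 < v_8 and write every simplex with vertices in increasing order. Then dim K = 2 and the simplices of K are:

  0-simplices (9): [v_0], [v_1], [v_2], [v_3], [v_4], [v_5], [v_6], [v_7], [v_8]
  1-simplices (27): (27 of them)
  2-simplices (18): (18 of them)

giving chain groups C_0 ≅ Z^9, C_1 ≅ Z^27, C_2 ≅ Z^18.

Boundary ∂_1: C_1 → C_0 maps an edge to its endpoints' difference, ∂[p,q] = q − p. For instance
  ∂[v_1,v_7] = [v_7] − [v_1].
The resulting 9×27 matrix has rank 8, and its Smith normal form has invariant factors (1,1,1,1,1,1,1,1).

The boundary map ∂_2: C_2 → C_1 sends each 2-simplex [p,q,r] to [q,r] − [p,r] + [p,q]. For instance
  ∂[v_1,v_5,v_7] = [v_5,v_7] − [v_1,v_7] + [v_1,v_5],
  ∂[v_2,v_4,v_6] = [v_4,v_6] − [v_2,v_6] + [v_2,v_4].
The resulting 27×18 matrix has rank 17, and its Smith normal form has invariant factors (1,1,1,1,1,1,1,1,1,1,1,1,1,1,1,1,1).

From H_k ≅ ker(∂_k) / im(∂_{k+1}) we obtain:

  H_0: rank C_0 − rank ∂_1 = 9 − 8 = 1, and the invariant factors of ∂_1 are all 1, so H_0 ≅ Z.
  H_1: rank ker ∂_1 − rank ∂_2 = (27 − 8) − 17 = 2, and the invariant factors of ∂_2 are all 1, so H_1 ≅ Z^2.
  H_2: rank ker ∂_2 − rank ∂_3 = (18 − 17) − 0 = 1, and there is no ∂_3, so H_2 ≅ Z.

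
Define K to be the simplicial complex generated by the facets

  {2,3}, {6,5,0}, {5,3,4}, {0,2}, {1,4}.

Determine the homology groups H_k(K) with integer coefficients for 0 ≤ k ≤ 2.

H_0 = Z,  H_1 = Z,  H_2 = 0.

We work with the vertex ordering 0 < 1 < 2 < 3 < 4 < 5 < 6. The simplices of K, each written with vertices in increasing order, are:

  0-simplices (7): [0], [1], [2], [3], [4], [5], [6]
  1-simplices (9): [0,2], [0,5], [0,6], [1,4], [2,3], [3,4], [3,5], [4,5], [5,6]
  2-simplices (2): [0,5,6], [3,4,5]

so the chain groups are C_0 ≅ Z^7, C_1 ≅ Z^9, C_2 ≅ Z^2.

∂_1: C_1 → C_0 is given by ∂[p,q] = [q] − [p]. For instance
  ∂[1,4] = [4] − [1].
This gives a 7×9 integer matrix of rank 6; reducing to Smith normal form yields diagonal entries (1,1,1,1,1,1).

Boundary ∂_2: C_2 → C_1 sends each 2-simplex [p,q,r] to [q,r] − [p,r] + [p,q]. For instance
  ∂[0,5,6] = [5,6] − [0,6] + [0,5],
  ∂[3,4,5] = [4,5] − [3,5] + [3,4].
As a 9×2 matrix over Z this has rank 2, with invariant factors (1,1).

Now H_k = ker ∂_k / im ∂_{k+1}, so:

  H_0: rank C_0 − rank ∂_1 = 7 − 6 = 1, and the invariant factors of ∂_1 are all 1, so H_0 = Z.
  H_1: rank ker ∂_1 − rank ∂_2 = (9 − 6) − 2 = 1, and the invariant factors of ∂_2 are all 1, so H_1 = Z.
  H_2: rank ker ∂_2 − rank ∂_3 = (2 − 2) − 0 = 0, and there is no ∂_3, so H_2 = 0.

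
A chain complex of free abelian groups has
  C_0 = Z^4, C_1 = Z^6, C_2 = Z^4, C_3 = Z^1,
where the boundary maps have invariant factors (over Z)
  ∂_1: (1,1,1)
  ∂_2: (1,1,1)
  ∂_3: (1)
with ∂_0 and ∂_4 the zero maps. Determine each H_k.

H_0: b_0 = 4 − 0 − 3 = 1; torsion from ∂_1 factors > 1: none. So H_0 = Z.
H_1: b_1 = 6 − 3 − 3 = 0; torsion from ∂_2 factors > 1: none. So H_1 = 0.
H_2: b_2 = 4 − 3 − 1 = 0; torsion from ∂_3 factors > 1: none. So H_2 = 0.
H_3: b_3 = 1 − 1 − 0 = 0; torsion from ∂_4 factors > 1: none. So H_3 = 0.

H_0 = Z,  H_1 = 0,  H_2 = 0,  H_3 = 0.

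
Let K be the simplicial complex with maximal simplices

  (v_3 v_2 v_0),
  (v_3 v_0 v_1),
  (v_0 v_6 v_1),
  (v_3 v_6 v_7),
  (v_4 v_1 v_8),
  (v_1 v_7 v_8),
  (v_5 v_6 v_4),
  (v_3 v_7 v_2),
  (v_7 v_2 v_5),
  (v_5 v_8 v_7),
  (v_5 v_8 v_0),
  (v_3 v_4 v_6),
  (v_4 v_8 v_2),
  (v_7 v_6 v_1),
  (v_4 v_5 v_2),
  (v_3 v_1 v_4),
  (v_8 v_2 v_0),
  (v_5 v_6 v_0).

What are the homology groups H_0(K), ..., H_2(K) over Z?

H_0 = Z,  H_1 = Z ⊕ Z_2,  H_2 = 0.

We work with the vertex ordering v_0 < v_1 < v_2 < v_3 < v_4 < v_5 < v_6 < v_7 < v_8. The simplices of K, each written with vertices in increasing order, are:

  0-simplices (9): [v_0], [v_1], [v_2], [v_3], [v_4], [v_5], [v_6], [v_7], [v_8]
  1-simplices (27): (27 of them)
  2-simplices (18): (18 of them)

so the chain groups are C_0 ≅ Z^9, C_1 ≅ Z^27, C_2 ≅ Z^18.

Boundary ∂_1: C_1 → C_0 maps an edge to its endpoints' difference, ∂[p,q] = q − p. For instance
  ∂[v_3,v_6] = [v_6] − [v_3].
This gives a 9×27 integer matrix of rank 8; reducing to Smith normal form yields diagonal entries (1,1,1,1,1,1,1,1).

The boundary map ∂_2: C_2 → C_1 sends each 2-simplex [p,q,r] to [q,r] − [p,r] + [p,q]. For instance
  ∂[v_2,v_4,v_8] = [v_4,v_8] − [v_2,v_8] + [v_2,v_4],
  ∂[v_2,v_5,v_7] = [v_5,v_7] − [v_2,v_7] + [v_2,v_5].
The resulting 27×18 matrix has rank 18, and its Smith normal form has invariant factors (1,1,1,1,1,1,1,1,1,1,1,1,1,1,1,1,1,2).

Reading off H_k = ker ∂_k / im ∂_{k+1}:

  H_0: rank C_0 − rank ∂_1 = 9 − 8 = 1, and the invariant factors of ∂_1 are all 1, so H_0 ≅ Z.
  H_1: rank ker ∂_1 − rank ∂_2 = (27 − 8) − 18 = 1, and ∂_2 has invariant factor 2 > 1, so H_1 ≅ Z ⊕ Z_2.
  H_2: rank ker ∂_2 − rank ∂_3 = (18 − 18) − 0 = 0, and there is no ∂_3, so H_2 ≅ 0.

(K is a triangulation of the Klein bottle.)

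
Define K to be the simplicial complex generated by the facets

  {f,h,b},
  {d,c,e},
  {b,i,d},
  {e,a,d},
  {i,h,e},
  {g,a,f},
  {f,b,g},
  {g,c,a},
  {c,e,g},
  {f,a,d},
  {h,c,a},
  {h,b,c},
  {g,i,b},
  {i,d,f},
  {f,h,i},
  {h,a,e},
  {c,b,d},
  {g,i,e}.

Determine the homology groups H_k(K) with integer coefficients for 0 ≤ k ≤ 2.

Order the vertices as a < b < c < d < e < f < g < h < i. Listing each simplex with vertices in this order, K has dimension 2 with simplices:

  0-simplices (9): a, b, c, d, e, f, g, h, i
  1-simplices (27): ac, ad, ae, af, ag, ah, bc, bd, bf, bg, bh, bi, cd, ce, cg, ch, de, df, di, eg, eh, ei, fg, fh, fi, gi, hi
  2-simplices (18): acg, ach, ade, adf, aeh, afg, bcd, bch, bdi, bfg, bfh, bgi, cde, ceg, dfi, egi, ehi, fhi

Hence C_0 ≅ Z^9, C_1 ≅ Z^27, C_2 ≅ Z^18.

∂_1: C_1 → C_0 is given by ∂[p,q] = [q] − [p].
The resulting 9×27 matrix has rank 8, and its Smith normal form has invariant factors (1,1,1,1,1,1,1,1).

The boundary map ∂_2: C_2 → C_1 maps a triangle to the signed sum of its edges. For instance
  ∂ach = ch − ah + ac,
  ∂egi = gi − ei + eg.
The 27×18 boundary matrix has rank 18 and Smith normal form diag(1,1,1,1,1,1,1,1,1,1,1,1,1,1,1,1,1,2).

Now H_k = ker ∂_k / im ∂_{k+1}, so:

  H_0: rank C_0 − rank ∂_1 = 9 − 8 = 1, and the invariant factors of ∂_1 are all 1, so H_0 = Z.
  H_1: rank ker ∂_1 − rank ∂_2 = (27 − 8) − 18 = 1, and ∂_2 has invariant factor 2 > 1, so H_1 = Z ⊕ Z/2.
  H_2: rank ker ∂_2 − rank ∂_3 = (18 − 18) − 0 = 0, and there is no ∂_3, so H_2 = 0.

(K is a triangulation of the Klein bottle.)

H_0 = Z,  H_1 = Z ⊕ Z/2,  H_2 = 0.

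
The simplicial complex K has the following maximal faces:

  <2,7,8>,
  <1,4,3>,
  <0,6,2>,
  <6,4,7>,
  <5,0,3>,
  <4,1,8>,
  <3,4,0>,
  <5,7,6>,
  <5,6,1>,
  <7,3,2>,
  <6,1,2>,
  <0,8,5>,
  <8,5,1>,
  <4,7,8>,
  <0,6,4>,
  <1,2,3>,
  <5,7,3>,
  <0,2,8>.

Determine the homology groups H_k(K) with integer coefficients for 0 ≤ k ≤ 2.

H_0 = Z,  H_1 = Z^2,  H_2 = Z.

We work with the vertex ordering 0 < 1 < 2 < 3 < 4 < 5 < 6 < 7 < 8. The simplices of K, each written with vertices in increasing order, are:

  0-simplices (9): [0], [1], [2], [3], [4], [5], [6], [7], [8]
  1-simplices (27): (27 of them)
  2-simplices (18): [0,2,6], [0,2,8], [0,3,4], [0,3,5], [0,4,6], [0,5,8], [1,2,3], [1,2,6], [1,3,4], [1,4,8], [1,5,6], [1,5,8], [2,3,7], [2,7,8], [3,5,7], [4,6,7], [4,7,8], [5,6,7]

giving chain groups C_0 ≅ Z^9, C_1 ≅ Z^27, C_2 ≅ Z^18.

Boundary ∂_1: C_1 → C_0 maps an edge to its endpoints' difference, ∂[p,q] = q − p. For instance
  ∂[2,3] = [3] − [2].
The resulting 9×27 matrix has rank 8, and its Smith normal form has invariant factors (1,1,1,1,1,1,1,1).

∂_2: C_2 → C_1 sends each 2-simplex [p,q,r] to [q,r] − [p,r] + [p,q]. For instance
  ∂[2,3,7] = [3,7] − [2,7] + [2,3],
  ∂[1,5,6] = [5,6] − [1,6] + [1,5].
This gives a 27×18 integer matrix of rank 17; reducing to Smith normal form yields diagonal entries (1,1,1,1,1,1,1,1,1,1,1,1,1,1,1,1,1).

Now H_k = ker ∂_k / im ∂_{k+1}, so:

  H_0: rank C_0 − rank ∂_1 = 9 − 8 = 1, and the invariant factors of ∂_1 are all 1, so H_0 ≅ Z.
  H_1: rank ker ∂_1 − rank ∂_2 = (27 − 8) − 17 = 2, and the invariant factors of ∂_2 are all 1, so H_1 ≅ Z^2.
  H_2: rank ker ∂_2 − rank ∂_3 = (18 − 17) − 0 = 1, and there is no ∂_3, so H_2 ≅ Z.

(K is a triangulation of the torus T^2.)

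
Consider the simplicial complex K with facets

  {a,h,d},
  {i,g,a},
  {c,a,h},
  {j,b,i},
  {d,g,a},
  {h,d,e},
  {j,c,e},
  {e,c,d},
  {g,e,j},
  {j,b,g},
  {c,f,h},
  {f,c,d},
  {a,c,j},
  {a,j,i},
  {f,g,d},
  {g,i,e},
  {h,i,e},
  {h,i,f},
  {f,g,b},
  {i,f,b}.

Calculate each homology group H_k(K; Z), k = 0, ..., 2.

H_0 = Z,  H_1 = Z ⊕ Z/2Z,  H_2 = 0.

K has 10 vertices, 30 edges, 20 triangles.
rank ∂_0 = 0, rank ∂_1 = 9 ⇒ b_0 = 10 − 0 − 9 = 1; all invariant factors of ∂_1 are 1 so no torsion. So H_0 ≅ Z.
rank ∂_1 = 9, rank ∂_2 = 20 ⇒ b_1 = 30 − 9 − 20 = 1; ∂_2 has invariant factor(s) [2] giving torsion. So H_1 ≅ Z ⊕ Z/2Z.
rank ∂_2 = 20, rank ∂_3 = 0 ⇒ b_2 = 20 − 20 − 0 = 0. So H_2 ≅ 0.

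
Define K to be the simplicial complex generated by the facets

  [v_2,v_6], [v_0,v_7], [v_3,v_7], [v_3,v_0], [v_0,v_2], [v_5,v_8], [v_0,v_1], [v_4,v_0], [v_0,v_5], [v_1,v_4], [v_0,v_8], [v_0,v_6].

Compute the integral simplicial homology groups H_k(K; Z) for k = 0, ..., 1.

H_0 = Z,  H_1 = Z^4.

Take the total order v_0 < v_1 < v_2 < v_3 < v_4 < v_5 < v_6 < v_7 < v_8 on the vertex set. Then K (dimension 1) consists of the simplices:

  0-simplices (9): [v_0], [v_1], [v_2], [v_3], [v_4], [v_5], [v_6], [v_7], [v_8]
  1-simplices (12): [v_0,v_1], [v_0,v_2], [v_0,v_3], [v_0,v_4], [v_0,v_5], [v_0,v_6], [v_0,v_7], [v_0,v_8], [v_1,v_4], [v_2,v_6], [v_3,v_7], [v_5,v_8]

so the chain groups are C_0 ≅ Z^9, C_1 ≅ Z^12.

Boundary ∂_1: C_1 → C_0 sends each edge [p,q] (with p < q) to q − p.
This gives a 9×12 integer matrix of rank 8; reducing to Smith normal form yields diagonal entries (1,1,1,1,1,1,1,1).

Reading off H_k = ker ∂_k / im ∂_{k+1}:

  H_0: rank C_0 − rank ∂_1 = 9 − 8 = 1, and the invariant factors of ∂_1 are all 1, so H_0 = Z.
  H_1: rank ker ∂_1 − rank ∂_2 = (12 − 8) − 0 = 4, and there is no ∂_2, so H_1 = Z^4.

As a check, the Euler characteristic is 9 − 12 = -3, which agrees with 1 − 4 = -3.
(K is a triangulation of a wedge of 4 circles.)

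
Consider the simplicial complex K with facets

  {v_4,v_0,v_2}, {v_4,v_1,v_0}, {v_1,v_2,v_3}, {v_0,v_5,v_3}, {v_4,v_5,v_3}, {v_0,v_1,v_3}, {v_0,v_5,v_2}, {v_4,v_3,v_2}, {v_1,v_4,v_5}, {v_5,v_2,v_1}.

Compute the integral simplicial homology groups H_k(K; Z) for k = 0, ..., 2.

Order the vertices as v_0 < v_1 < v_2 < v_3 < v_4 < v_5. Listing each simplex with vertices in this order, K has dimension 2 with simplices:

  0-simplices (6): [v_0], [v_1], [v_2], [v_3], [v_4], [v_5]
  1-simplices (15): (15 of them)
  2-simplices (10): [v_0,v_1,v_3], [v_0,v_1,v_4], [v_0,v_2,v_4], [v_0,v_2,v_5], [v_0,v_3,v_5], [v_1,v_2,v_3], [v_1,v_2,v_5], [v_1,v_4,v_5], [v_2,v_3,v_4], [v_3,v_4,v_5]

Hence C_0 ≅ Z^6, C_1 ≅ Z^15, C_2 ≅ Z^10.

The boundary map ∂_1: C_1 → C_0 maps an edge to its endpoints' difference, ∂[p,q] = q − p. For instance
  ∂[v_1,v_5] = [v_5] − [v_1].
The 6×15 boundary matrix has rank 5 and Smith normal form diag(1,1,1,1,1).

∂_2: C_2 → C_1 acts by ∂[p,q,r] = [q,r] − [p,r] + [p,q]. For instance
  ∂[v_1,v_4,v_5] = [v_4,v_5] − [v_1,v_5] + [v_1,v_4],
  ∂[v_2,v_3,v_4] = [v_3,v_4] − [v_2,v_4] + [v_2,v_3].
The 15×10 boundary matrix has rank 10 and Smith normal form diag(1,1,1,1,1,1,1,1,1,2).

Computing H_k = (kernel of ∂_k) / (image of ∂_{k+1}):

  H_0: rank C_0 − rank ∂_1 = 6 − 5 = 1, and the invariant factors of ∂_1 are all 1, so H_0 ≅ Z.
  H_1: rank ker ∂_1 − rank ∂_2 = (15 − 5) − 10 = 0, and ∂_2 has invariant factor 2 > 1, so H_1 ≅ Z/2Z.
  H_2: rank ker ∂_2 − rank ∂_3 = (10 − 10) − 0 = 0, and there is no ∂_3, so H_2 ≅ 0.

H_0 = Z,  H_1 = Z/2Z,  H_2 = 0.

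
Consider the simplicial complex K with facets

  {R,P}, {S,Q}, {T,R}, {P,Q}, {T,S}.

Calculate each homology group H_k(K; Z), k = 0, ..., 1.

H_0 ≅ Z,  H_1 ≅ Z.

Take the total order P < Q < R < S < T on the vertex set. Then K (dimension 1) consists of the simplices:

  0-simplices (5): P, Q, R, S, T
  1-simplices (5): PQ, PR, QS, RT, ST

Hence C_0 ≅ Z^5, C_1 ≅ Z^5.

The boundary map ∂_1: C_1 → C_0 is given by ∂[p,q] = [q] − [p]. For instance
  ∂QS = S − Q.
The resulting 5×5 matrix has rank 4, and its Smith normal form has invariant factors (1,1,1,1).

Computing H_k = (kernel of ∂_k) / (image of ∂_{k+1}):

  H_0: rank C_0 − rank ∂_1 = 5 − 4 = 1, and the invariant factors of ∂_1 are all 1, so H_0 ≅ Z.
  H_1: rank ker ∂_1 − rank ∂_2 = (5 − 4) − 0 = 1, and there is no ∂_2, so H_1 ≅ Z.

As a check, the Euler characteristic is 5 − 5 = 0, which agrees with 1 − 1 = 0.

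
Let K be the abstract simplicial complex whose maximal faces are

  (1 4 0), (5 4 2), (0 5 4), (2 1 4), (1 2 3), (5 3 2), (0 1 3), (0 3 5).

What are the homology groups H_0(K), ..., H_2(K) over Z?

H_0 = Z,  H_1 = 0,  H_2 = Z.

We work with the vertex ordering 0 < 1 < 2 < 3 < 4 < 5. The simplices of K, each written with vertices in increasing order, are:

  0-simplices (6): [0], [1], [2], [3], [4], [5]
  1-simplices (12): [0,1], [0,3], [0,4], [0,5], [1,2], [1,3], [1,4], [2,3], [2,4], [2,5], [3,5], [4,5]
  2-simplices (8): [0,1,3], [0,1,4], [0,3,5], [0,4,5], [1,2,3], [1,2,4], [2,3,5], [2,4,5]

so the chain groups are C_0 ≅ Z^6, C_1 ≅ Z^12, C_2 ≅ Z^8.

The boundary map ∂_1: C_1 → C_0 sends each edge [p,q] (with p < q) to q − p. For instance
  ∂[2,5] = [5] − [2].
This gives a 6×12 integer matrix of rank 5; reducing to Smith normal form yields diagonal entries (1,1,1,1,1).

The boundary map ∂_2: C_2 → C_1 acts by ∂[p,q,r] = [q,r] − [p,r] + [p,q]. For instance
  ∂[1,2,4] = [2,4] − [1,4] + [1,2],
  ∂[2,4,5] = [4,5] − [2,5] + [2,4].
As a 12×8 matrix over Z this has rank 7, with invariant factors (1,1,1,1,1,1,1).

From H_k ≅ ker(∂_k) / im(∂_{k+1}) we obtain:

  H_0: rank C_0 − rank ∂_1 = 6 − 5 = 1, and the invariant factors of ∂_1 are all 1, so H_0 ≅ Z.
  H_1: rank ker ∂_1 − rank ∂_2 = (12 − 5) − 7 = 0, and the invariant factors of ∂_2 are all 1, so H_1 ≅ 0.
  H_2: rank ker ∂_2 − rank ∂_3 = (8 − 7) − 0 = 1, and there is no ∂_3, so H_2 ≅ Z.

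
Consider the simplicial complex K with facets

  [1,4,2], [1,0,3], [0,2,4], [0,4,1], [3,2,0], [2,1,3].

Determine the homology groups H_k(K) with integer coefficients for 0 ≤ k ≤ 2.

H_0 ≅ Z,  H_1 = 0,  H_2 ≅ Z.

Order the vertices as 0 < 1 < 2 < 3 < 4. Listing each simplex with vertices in this order, K has dimension 2 with simplices:

  0-simplices (5): [0], [1], [2], [3], [4]
  1-simplices (9): [0,1], [0,2], [0,3], [0,4], [1,2], [1,3], [1,4], [2,3], [2,4]
  2-simplices (6): [0,1,3], [0,1,4], [0,2,3], [0,2,4], [1,2,3], [1,2,4]

giving chain groups C_0 ≅ Z^5, C_1 ≅ Z^9, C_2 ≅ Z^6.

The boundary map ∂_1: C_1 → C_0 maps an edge to its endpoints' difference, ∂[p,q] = q − p.
This gives a 5×9 integer matrix of rank 4; reducing to Smith normal form yields diagonal entries (1,1,1,1).

The boundary map ∂_2: C_2 → C_1 maps a triangle to the signed sum of its edges. For instance
  ∂[0,1,3] = [1,3] − [0,3] + [0,1],
  ∂[0,2,3] = [2,3] − [0,3] + [0,2].
The resulting 9×6 matrix has rank 5, and its Smith normal form has invariant factors (1,1,1,1,1).

From H_k ≅ ker(∂_k) / im(∂_{k+1}) we obtain:

  H_0: rank C_0 − rank ∂_1 = 5 − 4 = 1, and the invariant factors of ∂_1 are all 1, so H_0 ≅ Z.
  H_1: rank ker ∂_1 − rank ∂_2 = (9 − 4) − 5 = 0, and the invariant factors of ∂_2 are all 1, so H_1 ≅ 0.
  H_2: rank ker ∂_2 − rank ∂_3 = (6 − 5) − 0 = 1, and there is no ∂_3, so H_2 ≅ Z.

As a check, the Euler characteristic is 5 − 9 + 6 = 2, which agrees with 1 − 0 + 1 = 2.
(K is a triangulation of the 2-sphere S^2.)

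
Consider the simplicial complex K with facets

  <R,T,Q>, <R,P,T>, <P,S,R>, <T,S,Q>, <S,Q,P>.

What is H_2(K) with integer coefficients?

H_2 ≅ 0.

Take the total order P < Q < R < S < T on the vertex set. Then K (dimension 2) consists of the simplices:

  0-simplices (5): P, Q, R, S, T
  1-simplices (10): PQ, PR, PS, PT, QR, QS, QT, RS, RT, ST
  2-simplices (5): PQS, PRS, PRT, QRT, QST

giving chain groups C_0 ≅ Z^5, C_1 ≅ Z^10, C_2 ≅ Z^5.

Boundary ∂_1: C_1 → C_0 maps an edge to its endpoints' difference, ∂[p,q] = q − p. For instance
  ∂RS = S − R.
As a 5×10 matrix over Z this has rank 4, with invariant factors (1,1,1,1).

The boundary map ∂_2: C_2 → C_1 acts by ∂[p,q,r] = [q,r] − [p,r] + [p,q]. For instance
  ∂PRS = RS − PS + PR,
  ∂PQS = QS − PS + PQ.
This gives a 10×5 integer matrix of rank 5; reducing to Smith normal form yields diagonal entries (1,1,1,1,1).

Computing H_k = (kernel of ∂_k) / (image of ∂_{k+1}):

  H_2: rank ker ∂_2 − rank ∂_3 = (5 − 5) − 0 = 0, and there is no ∂_3, so H_2 = 0.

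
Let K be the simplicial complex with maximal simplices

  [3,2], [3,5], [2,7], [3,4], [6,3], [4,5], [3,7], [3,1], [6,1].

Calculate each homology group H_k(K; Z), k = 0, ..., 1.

H_0 ≅ Z,  H_1 ≅ Z^3.

K has 7 vertices, 9 edges.
rank ∂_0 = 0, rank ∂_1 = 6 ⇒ b_0 = 7 − 0 − 6 = 1; all invariant factors of ∂_1 are 1 so no torsion. So H_0 ≅ Z.
rank ∂_1 = 6, rank ∂_2 = 0 ⇒ b_1 = 9 − 6 − 0 = 3. So H_1 ≅ Z^3.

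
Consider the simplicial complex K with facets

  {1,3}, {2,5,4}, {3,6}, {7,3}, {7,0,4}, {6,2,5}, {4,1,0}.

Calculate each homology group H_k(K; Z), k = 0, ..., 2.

Fix the vertex order 0 < 1 < 2 < 3 < 4 < 5 < 6 < 7 and write every simplex with vertices in increasing order. Then dim K = 2 and the simplices of K are:

  0-simplices (8): [0], [1], [2], [3], [4], [5], [6], [7]
  1-simplices (13): [0,1], [0,4], [0,7], [1,3], [1,4], [2,4], [2,5], [2,6], [3,6], [3,7], [4,5], [4,7], [5,6]
  2-simplices (4): [0,1,4], [0,4,7], [2,4,5], [2,5,6]

giving chain groups C_0 ≅ Z^8, C_1 ≅ Z^13, C_2 ≅ Z^4.

Boundary ∂_1: C_1 → C_0 is given by ∂[p,q] = [q] − [p].
The 8×13 boundary matrix has rank 7 and Smith normal form diag(1,1,1,1,1,1,1).

∂_2: C_2 → C_1 sends each 2-simplex [p,q,r] to [q,r] − [p,r] + [p,q]. For instance
  ∂[0,4,7] = [4,7] − [0,7] + [0,4],
  ∂[0,1,4] = [1,4] − [0,4] + [0,1].
The resulting 13×4 matrix has rank 4, and its Smith normal form has invariant factors (1,1,1,1).

Computing H_k = (kernel of ∂_k) / (image of ∂_{k+1}):

  H_0: rank C_0 − rank ∂_1 = 8 − 7 = 1, and the invariant factors of ∂_1 are all 1, so H_0 = Z.
  H_1: rank ker ∂_1 − rank ∂_2 = (13 − 7) − 4 = 2, and the invariant factors of ∂_2 are all 1, so H_1 = Z^2.
  H_2: rank ker ∂_2 − rank ∂_3 = (4 − 4) − 0 = 0, and there is no ∂_3, so H_2 = 0.

H_0 = Z,  H_1 = Z^2,  H_2 = 0.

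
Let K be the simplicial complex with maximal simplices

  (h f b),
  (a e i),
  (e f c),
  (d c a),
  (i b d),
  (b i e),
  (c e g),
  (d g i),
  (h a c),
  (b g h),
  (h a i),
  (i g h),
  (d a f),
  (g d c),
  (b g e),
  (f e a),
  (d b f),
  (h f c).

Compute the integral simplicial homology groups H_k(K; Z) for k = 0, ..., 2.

Fix the vertex order a < b < c < d < e < f < g < h < i and write every simplex with vertices in increasing order. Then dim K = 2 and the simplices of K are:

  0-simplices (9): a, b, c, d, e, f, g, h, i
  1-simplices (27): ac, ad, ae, af, ah, ai, bd, be, bf, bg, bh, bi, cd, ce, cf, cg, ch, df, dg, di, ef, eg, ei, fh, gh, gi, hi
  2-simplices (18): acd, ach, adf, aef, aei, ahi, bdf, bdi, beg, bei, bfh, bgh, cdg, cef, ceg, cfh, dgi, ghi

so the chain groups are C_0 ≅ Z^9, C_1 ≅ Z^27, C_2 ≅ Z^18.

∂_1: C_1 → C_0 is given by ∂[p,q] = [q] − [p]. For instance
  ∂cg = g − c.
As a 9×27 matrix over Z this has rank 8, with invariant factors (1,1,1,1,1,1,1,1).

The boundary map ∂_2: C_2 → C_1 sends each 2-simplex [p,q,r] to [q,r] − [p,r] + [p,q]. For instance
  ∂ghi = hi − gi + gh,
  ∂bfh = fh − bh + bf.
As a 27×18 matrix over Z this has rank 18, with invariant factors (1,1,1,1,1,1,1,1,1,1,1,1,1,1,1,1,1,2).

Reading off H_k = ker ∂_k / im ∂_{k+1}:

  H_0: rank C_0 − rank ∂_1 = 9 − 8 = 1, and the invariant factors of ∂_1 are all 1, so H_0 = Z.
  H_1: rank ker ∂_1 − rank ∂_2 = (27 − 8) − 18 = 1, and ∂_2 has invariant factor 2 > 1, so H_1 = Z ⊕ Z/2.
  H_2: rank ker ∂_2 − rank ∂_3 = (18 − 18) − 0 = 0, and there is no ∂_3, so H_2 = 0.

As a check, the Euler characteristic is 9 − 27 + 18 = 0, which agrees with 1 − 1 + 0 = 0.

H_0 ≅ Z,  H_1 ≅ Z ⊕ Z/2,  H_2 = 0.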